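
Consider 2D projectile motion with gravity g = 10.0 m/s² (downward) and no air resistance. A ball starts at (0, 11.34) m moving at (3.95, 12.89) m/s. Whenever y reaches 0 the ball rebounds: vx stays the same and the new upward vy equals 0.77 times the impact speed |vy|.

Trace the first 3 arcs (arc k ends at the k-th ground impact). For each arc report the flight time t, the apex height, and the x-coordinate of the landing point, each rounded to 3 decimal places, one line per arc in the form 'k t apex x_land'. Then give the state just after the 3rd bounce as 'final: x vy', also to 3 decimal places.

Arc 1: start y=11.340, vy=12.890 → t=3.271, apex=19.648, x_land=12.922, impact vy=-19.823
  bounce: vy ← 0.77·19.823 = 15.264
Arc 2: start y=0.000, vy=15.264 → t=3.053, apex=11.649, x_land=24.980, impact vy=-15.264
  bounce: vy ← 0.77·15.264 = 11.753
Arc 3: start y=0.000, vy=11.753 → t=2.351, apex=6.907, x_land=34.265, impact vy=-11.753
  bounce: vy ← 0.77·11.753 = 9.050

1 3.271 19.648 12.922
2 3.053 11.649 24.980
3 2.351 6.907 34.265
final: 34.265 9.050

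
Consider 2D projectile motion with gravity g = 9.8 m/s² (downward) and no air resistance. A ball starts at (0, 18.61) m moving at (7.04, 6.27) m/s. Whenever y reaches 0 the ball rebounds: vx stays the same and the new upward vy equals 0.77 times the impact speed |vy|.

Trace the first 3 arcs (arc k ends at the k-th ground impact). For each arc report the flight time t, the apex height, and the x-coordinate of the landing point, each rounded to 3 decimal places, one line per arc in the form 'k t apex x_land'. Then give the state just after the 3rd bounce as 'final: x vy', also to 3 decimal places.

Arc 1: start y=18.610, vy=6.270 → t=2.691, apex=20.616, x_land=18.944, impact vy=-20.101
  bounce: vy ← 0.77·20.101 = 15.478
Arc 2: start y=0.000, vy=15.478 → t=3.159, apex=12.223, x_land=41.182, impact vy=-15.478
  bounce: vy ← 0.77·15.478 = 11.918
Arc 3: start y=0.000, vy=11.918 → t=2.432, apex=7.247, x_land=58.306, impact vy=-11.918
  bounce: vy ← 0.77·11.918 = 9.177

1 2.691 20.616 18.944
2 3.159 12.223 41.182
3 2.432 7.247 58.306
final: 58.306 9.177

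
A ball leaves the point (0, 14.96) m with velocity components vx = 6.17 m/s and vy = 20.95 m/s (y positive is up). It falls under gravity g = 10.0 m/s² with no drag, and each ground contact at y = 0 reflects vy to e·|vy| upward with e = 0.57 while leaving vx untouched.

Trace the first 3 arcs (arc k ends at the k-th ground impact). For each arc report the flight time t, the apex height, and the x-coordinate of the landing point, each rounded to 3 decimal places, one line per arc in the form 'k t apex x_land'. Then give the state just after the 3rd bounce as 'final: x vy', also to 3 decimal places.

1 4.812 36.905 29.689
2 3.097 11.990 48.798
3 1.765 3.896 59.691
final: 59.691 5.031

Arc 1: start y=14.960, vy=20.950 → t=4.812, apex=36.905, x_land=29.689, impact vy=-27.168
  bounce: vy ← 0.57·27.168 = 15.486
Arc 2: start y=0.000, vy=15.486 → t=3.097, apex=11.990, x_land=48.798, impact vy=-15.486
  bounce: vy ← 0.57·15.486 = 8.827
Arc 3: start y=0.000, vy=8.827 → t=1.765, apex=3.896, x_land=59.691, impact vy=-8.827
  bounce: vy ← 0.57·8.827 = 5.031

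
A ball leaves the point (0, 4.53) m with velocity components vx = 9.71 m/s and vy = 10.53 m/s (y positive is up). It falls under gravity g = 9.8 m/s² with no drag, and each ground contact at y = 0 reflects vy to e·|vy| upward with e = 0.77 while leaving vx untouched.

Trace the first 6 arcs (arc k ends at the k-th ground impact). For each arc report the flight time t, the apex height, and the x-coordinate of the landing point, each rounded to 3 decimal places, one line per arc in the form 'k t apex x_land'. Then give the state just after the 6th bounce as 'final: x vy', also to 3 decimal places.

1 2.516 10.187 24.434
2 2.220 6.040 45.995
3 1.710 3.581 62.597
4 1.317 2.123 75.380
5 1.014 1.259 85.224
6 0.781 0.746 92.803
final: 92.803 2.945

Arc 1: start y=4.530, vy=10.530 → t=2.516, apex=10.187, x_land=24.434, impact vy=-14.130
  bounce: vy ← 0.77·14.130 = 10.880
Arc 2: start y=0.000, vy=10.880 → t=2.220, apex=6.040, x_land=45.995, impact vy=-10.880
  bounce: vy ← 0.77·10.880 = 8.378
Arc 3: start y=0.000, vy=8.378 → t=1.710, apex=3.581, x_land=62.597, impact vy=-8.378
  bounce: vy ← 0.77·8.378 = 6.451
Arc 4: start y=0.000, vy=6.451 → t=1.317, apex=2.123, x_land=75.380, impact vy=-6.451
  bounce: vy ← 0.77·6.451 = 4.967
Arc 5: start y=0.000, vy=4.967 → t=1.014, apex=1.259, x_land=85.224, impact vy=-4.967
  bounce: vy ← 0.77·4.967 = 3.825
Arc 6: start y=0.000, vy=3.825 → t=0.781, apex=0.746, x_land=92.803, impact vy=-3.825
  bounce: vy ← 0.77·3.825 = 2.945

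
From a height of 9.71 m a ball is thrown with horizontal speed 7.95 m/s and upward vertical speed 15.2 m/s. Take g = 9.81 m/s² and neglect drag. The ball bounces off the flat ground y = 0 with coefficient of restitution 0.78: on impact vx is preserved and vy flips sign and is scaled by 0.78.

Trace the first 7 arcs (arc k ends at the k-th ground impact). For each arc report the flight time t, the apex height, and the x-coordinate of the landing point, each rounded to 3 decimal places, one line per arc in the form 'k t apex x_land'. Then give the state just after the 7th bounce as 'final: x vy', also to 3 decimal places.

Arc 1: start y=9.710, vy=15.200 → t=3.642, apex=21.486, x_land=28.957, impact vy=-20.532
  bounce: vy ← 0.78·20.532 = 16.015
Arc 2: start y=0.000, vy=16.015 → t=3.265, apex=13.072, x_land=54.913, impact vy=-16.015
  bounce: vy ← 0.78·16.015 = 12.491
Arc 3: start y=0.000, vy=12.491 → t=2.547, apex=7.953, x_land=75.160, impact vy=-12.491
  bounce: vy ← 0.78·12.491 = 9.743
Arc 4: start y=0.000, vy=9.743 → t=1.986, apex=4.839, x_land=90.952, impact vy=-9.743
  bounce: vy ← 0.78·9.743 = 7.600
Arc 5: start y=0.000, vy=7.600 → t=1.549, apex=2.944, x_land=103.269, impact vy=-7.600
  bounce: vy ← 0.78·7.600 = 5.928
Arc 6: start y=0.000, vy=5.928 → t=1.209, apex=1.791, x_land=112.877, impact vy=-5.928
  bounce: vy ← 0.78·5.928 = 4.624
Arc 7: start y=0.000, vy=4.624 → t=0.943, apex=1.090, x_land=120.371, impact vy=-4.624
  bounce: vy ← 0.78·4.624 = 3.607

1 3.642 21.486 28.957
2 3.265 13.072 54.913
3 2.547 7.953 75.160
4 1.986 4.839 90.952
5 1.549 2.944 103.269
6 1.209 1.791 112.877
7 0.943 1.090 120.371
final: 120.371 3.607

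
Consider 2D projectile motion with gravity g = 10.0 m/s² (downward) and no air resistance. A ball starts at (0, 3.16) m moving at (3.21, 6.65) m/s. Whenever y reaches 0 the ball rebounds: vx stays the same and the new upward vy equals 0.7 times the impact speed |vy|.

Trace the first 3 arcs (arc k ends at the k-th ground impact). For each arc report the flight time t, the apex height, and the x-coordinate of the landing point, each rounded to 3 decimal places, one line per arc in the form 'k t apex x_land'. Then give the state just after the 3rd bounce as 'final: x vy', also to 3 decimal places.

Arc 1: start y=3.160, vy=6.650 → t=1.701, apex=5.371, x_land=5.462, impact vy=-10.364
  bounce: vy ← 0.7·10.364 = 7.255
Arc 2: start y=0.000, vy=7.255 → t=1.451, apex=2.632, x_land=10.119, impact vy=-7.255
  bounce: vy ← 0.7·7.255 = 5.079
Arc 3: start y=0.000, vy=5.079 → t=1.016, apex=1.290, x_land=13.380, impact vy=-5.079
  bounce: vy ← 0.7·5.079 = 3.555

1 1.701 5.371 5.462
2 1.451 2.632 10.119
3 1.016 1.290 13.380
final: 13.380 3.555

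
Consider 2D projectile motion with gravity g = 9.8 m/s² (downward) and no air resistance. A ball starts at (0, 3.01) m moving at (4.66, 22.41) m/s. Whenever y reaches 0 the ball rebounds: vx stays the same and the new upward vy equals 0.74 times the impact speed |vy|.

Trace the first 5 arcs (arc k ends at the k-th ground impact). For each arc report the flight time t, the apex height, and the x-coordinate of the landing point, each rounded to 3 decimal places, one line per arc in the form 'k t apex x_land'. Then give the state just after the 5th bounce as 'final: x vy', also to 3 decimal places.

1 4.704 28.633 21.921
2 3.578 15.679 38.593
3 2.647 8.586 50.930
4 1.959 4.702 60.059
5 1.450 2.575 66.815
final: 66.815 5.257

Arc 1: start y=3.010, vy=22.410 → t=4.704, apex=28.633, x_land=21.921, impact vy=-23.690
  bounce: vy ← 0.74·23.690 = 17.530
Arc 2: start y=0.000, vy=17.530 → t=3.578, apex=15.679, x_land=38.593, impact vy=-17.530
  bounce: vy ← 0.74·17.530 = 12.973
Arc 3: start y=0.000, vy=12.973 → t=2.647, apex=8.586, x_land=50.930, impact vy=-12.973
  bounce: vy ← 0.74·12.973 = 9.600
Arc 4: start y=0.000, vy=9.600 → t=1.959, apex=4.702, x_land=60.059, impact vy=-9.600
  bounce: vy ← 0.74·9.600 = 7.104
Arc 5: start y=0.000, vy=7.104 → t=1.450, apex=2.575, x_land=66.815, impact vy=-7.104
  bounce: vy ← 0.74·7.104 = 5.257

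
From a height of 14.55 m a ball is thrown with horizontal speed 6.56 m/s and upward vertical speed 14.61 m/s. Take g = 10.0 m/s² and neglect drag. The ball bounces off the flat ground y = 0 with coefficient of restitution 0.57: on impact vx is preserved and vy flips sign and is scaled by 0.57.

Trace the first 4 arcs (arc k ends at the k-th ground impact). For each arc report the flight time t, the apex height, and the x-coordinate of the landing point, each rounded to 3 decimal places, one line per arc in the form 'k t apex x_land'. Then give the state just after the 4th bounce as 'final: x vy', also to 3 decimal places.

Arc 1: start y=14.550, vy=14.610 → t=3.707, apex=25.223, x_land=24.318, impact vy=-22.460
  bounce: vy ← 0.57·22.460 = 12.802
Arc 2: start y=0.000, vy=12.802 → t=2.560, apex=8.195, x_land=41.114, impact vy=-12.802
  bounce: vy ← 0.57·12.802 = 7.297
Arc 3: start y=0.000, vy=7.297 → t=1.459, apex=2.662, x_land=50.688, impact vy=-7.297
  bounce: vy ← 0.57·7.297 = 4.159
Arc 4: start y=0.000, vy=4.159 → t=0.832, apex=0.865, x_land=56.146, impact vy=-4.159
  bounce: vy ← 0.57·4.159 = 2.371

1 3.707 25.223 24.318
2 2.560 8.195 41.114
3 1.459 2.662 50.688
4 0.832 0.865 56.146
final: 56.146 2.371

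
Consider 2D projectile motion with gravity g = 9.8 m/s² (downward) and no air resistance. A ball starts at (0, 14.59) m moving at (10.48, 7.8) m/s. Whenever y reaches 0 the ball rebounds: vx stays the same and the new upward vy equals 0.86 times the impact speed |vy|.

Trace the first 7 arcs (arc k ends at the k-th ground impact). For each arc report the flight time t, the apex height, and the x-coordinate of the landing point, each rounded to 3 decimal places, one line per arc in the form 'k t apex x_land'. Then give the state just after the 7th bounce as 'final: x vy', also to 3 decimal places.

1 2.696 17.694 28.256
2 3.268 13.087 62.510
3 2.811 9.679 91.968
4 2.417 7.158 117.302
5 2.079 5.294 139.089
6 1.788 3.916 157.826
7 1.538 2.896 173.940
final: 173.940 6.479

Arc 1: start y=14.590, vy=7.800 → t=2.696, apex=17.694, x_land=28.256, impact vy=-18.623
  bounce: vy ← 0.86·18.623 = 16.015
Arc 2: start y=0.000, vy=16.015 → t=3.268, apex=13.087, x_land=62.510, impact vy=-16.015
  bounce: vy ← 0.86·16.015 = 13.773
Arc 3: start y=0.000, vy=13.773 → t=2.811, apex=9.679, x_land=91.968, impact vy=-13.773
  bounce: vy ← 0.86·13.773 = 11.845
Arc 4: start y=0.000, vy=11.845 → t=2.417, apex=7.158, x_land=117.302, impact vy=-11.845
  bounce: vy ← 0.86·11.845 = 10.187
Arc 5: start y=0.000, vy=10.187 → t=2.079, apex=5.294, x_land=139.089, impact vy=-10.187
  bounce: vy ← 0.86·10.187 = 8.761
Arc 6: start y=0.000, vy=8.761 → t=1.788, apex=3.916, x_land=157.826, impact vy=-8.761
  bounce: vy ← 0.86·8.761 = 7.534
Arc 7: start y=0.000, vy=7.534 → t=1.538, apex=2.896, x_land=173.940, impact vy=-7.534
  bounce: vy ← 0.86·7.534 = 6.479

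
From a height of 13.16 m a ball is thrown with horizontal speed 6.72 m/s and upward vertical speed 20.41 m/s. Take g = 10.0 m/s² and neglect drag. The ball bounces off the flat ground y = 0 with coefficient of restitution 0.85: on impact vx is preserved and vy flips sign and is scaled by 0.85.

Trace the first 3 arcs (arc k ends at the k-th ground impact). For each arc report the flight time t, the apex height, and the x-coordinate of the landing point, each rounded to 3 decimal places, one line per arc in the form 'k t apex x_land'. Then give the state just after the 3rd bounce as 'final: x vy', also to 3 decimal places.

1 4.648 33.988 31.236
2 4.432 24.557 61.021
3 3.767 17.742 86.339
final: 86.339 16.012

Arc 1: start y=13.160, vy=20.410 → t=4.648, apex=33.988, x_land=31.236, impact vy=-26.072
  bounce: vy ← 0.85·26.072 = 22.162
Arc 2: start y=0.000, vy=22.162 → t=4.432, apex=24.557, x_land=61.021, impact vy=-22.162
  bounce: vy ← 0.85·22.162 = 18.837
Arc 3: start y=0.000, vy=18.837 → t=3.767, apex=17.742, x_land=86.339, impact vy=-18.837
  bounce: vy ← 0.85·18.837 = 16.012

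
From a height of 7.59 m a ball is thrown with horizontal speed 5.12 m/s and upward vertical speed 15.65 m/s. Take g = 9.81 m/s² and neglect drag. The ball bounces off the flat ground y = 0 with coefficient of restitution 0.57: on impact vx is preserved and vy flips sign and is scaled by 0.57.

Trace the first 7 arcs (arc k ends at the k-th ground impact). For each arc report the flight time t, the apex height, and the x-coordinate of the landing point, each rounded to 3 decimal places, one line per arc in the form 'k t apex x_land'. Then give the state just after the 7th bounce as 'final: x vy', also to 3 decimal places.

Arc 1: start y=7.590, vy=15.650 → t=3.618, apex=20.073, x_land=18.526, impact vy=-19.845
  bounce: vy ← 0.57·19.845 = 11.312
Arc 2: start y=0.000, vy=11.312 → t=2.306, apex=6.522, x_land=30.333, impact vy=-11.312
  bounce: vy ← 0.57·11.312 = 6.448
Arc 3: start y=0.000, vy=6.448 → t=1.315, apex=2.119, x_land=37.064, impact vy=-6.448
  bounce: vy ← 0.57·6.448 = 3.675
Arc 4: start y=0.000, vy=3.675 → t=0.749, apex=0.688, x_land=40.900, impact vy=-3.675
  bounce: vy ← 0.57·3.675 = 2.095
Arc 5: start y=0.000, vy=2.095 → t=0.427, apex=0.224, x_land=43.087, impact vy=-2.095
  bounce: vy ← 0.57·2.095 = 1.194
Arc 6: start y=0.000, vy=1.194 → t=0.243, apex=0.073, x_land=44.333, impact vy=-1.194
  bounce: vy ← 0.57·1.194 = 0.681
Arc 7: start y=0.000, vy=0.681 → t=0.139, apex=0.024, x_land=45.044, impact vy=-0.681
  bounce: vy ← 0.57·0.681 = 0.388

1 3.618 20.073 18.526
2 2.306 6.522 30.333
3 1.315 2.119 37.064
4 0.749 0.688 40.900
5 0.427 0.224 43.087
6 0.243 0.073 44.333
7 0.139 0.024 45.044
final: 45.044 0.388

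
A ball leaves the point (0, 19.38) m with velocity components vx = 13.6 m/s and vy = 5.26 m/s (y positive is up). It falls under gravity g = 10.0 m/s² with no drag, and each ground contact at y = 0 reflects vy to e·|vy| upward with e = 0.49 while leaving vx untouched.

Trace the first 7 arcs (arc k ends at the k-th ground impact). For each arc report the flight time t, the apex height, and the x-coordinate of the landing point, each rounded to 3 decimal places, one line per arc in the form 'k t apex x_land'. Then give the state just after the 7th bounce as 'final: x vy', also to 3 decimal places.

Arc 1: start y=19.380, vy=5.260 → t=2.564, apex=20.763, x_land=34.868, impact vy=-20.378
  bounce: vy ← 0.49·20.378 = 9.985
Arc 2: start y=0.000, vy=9.985 → t=1.997, apex=4.985, x_land=62.028, impact vy=-9.985
  bounce: vy ← 0.49·9.985 = 4.893
Arc 3: start y=0.000, vy=4.893 → t=0.979, apex=1.197, x_land=75.336, impact vy=-4.893
  bounce: vy ← 0.49·4.893 = 2.397
Arc 4: start y=0.000, vy=2.397 → t=0.479, apex=0.287, x_land=81.857, impact vy=-2.397
  bounce: vy ← 0.49·2.397 = 1.175
Arc 5: start y=0.000, vy=1.175 → t=0.235, apex=0.069, x_land=85.053, impact vy=-1.175
  bounce: vy ← 0.49·1.175 = 0.576
Arc 6: start y=0.000, vy=0.576 → t=0.115, apex=0.017, x_land=86.618, impact vy=-0.576
  bounce: vy ← 0.49·0.576 = 0.282
Arc 7: start y=0.000, vy=0.282 → t=0.056, apex=0.004, x_land=87.386, impact vy=-0.282
  bounce: vy ← 0.49·0.282 = 0.138

1 2.564 20.763 34.868
2 1.997 4.985 62.028
3 0.979 1.197 75.336
4 0.479 0.287 81.857
5 0.235 0.069 85.053
6 0.115 0.017 86.618
7 0.056 0.004 87.386
final: 87.386 0.138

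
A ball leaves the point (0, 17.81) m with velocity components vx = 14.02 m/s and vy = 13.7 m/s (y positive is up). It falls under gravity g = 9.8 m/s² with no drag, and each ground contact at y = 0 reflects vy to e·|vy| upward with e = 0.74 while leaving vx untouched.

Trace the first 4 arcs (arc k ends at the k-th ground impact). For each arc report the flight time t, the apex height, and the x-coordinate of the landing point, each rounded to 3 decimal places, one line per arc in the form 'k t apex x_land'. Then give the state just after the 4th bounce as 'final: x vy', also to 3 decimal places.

1 3.762 27.386 52.744
2 3.499 14.997 101.798
3 2.589 8.212 138.098
4 1.916 4.497 164.960
final: 164.960 6.947

Arc 1: start y=17.810, vy=13.700 → t=3.762, apex=27.386, x_land=52.744, impact vy=-23.168
  bounce: vy ← 0.74·23.168 = 17.144
Arc 2: start y=0.000, vy=17.144 → t=3.499, apex=14.997, x_land=101.798, impact vy=-17.144
  bounce: vy ← 0.74·17.144 = 12.687
Arc 3: start y=0.000, vy=12.687 → t=2.589, apex=8.212, x_land=138.098, impact vy=-12.687
  bounce: vy ← 0.74·12.687 = 9.388
Arc 4: start y=0.000, vy=9.388 → t=1.916, apex=4.497, x_land=164.960, impact vy=-9.388
  bounce: vy ← 0.74·9.388 = 6.947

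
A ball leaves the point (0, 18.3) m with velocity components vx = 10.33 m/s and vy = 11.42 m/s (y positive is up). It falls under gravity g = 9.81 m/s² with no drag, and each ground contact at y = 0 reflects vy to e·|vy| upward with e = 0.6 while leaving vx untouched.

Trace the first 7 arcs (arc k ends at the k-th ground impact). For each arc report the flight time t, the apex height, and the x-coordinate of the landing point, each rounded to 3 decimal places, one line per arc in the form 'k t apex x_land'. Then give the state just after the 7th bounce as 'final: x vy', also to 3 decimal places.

1 3.419 24.947 35.322
2 2.706 8.981 63.278
3 1.624 3.233 80.051
4 0.974 1.164 90.115
5 0.585 0.419 96.154
6 0.351 0.151 99.777
7 0.210 0.054 101.951
final: 101.951 0.619

Arc 1: start y=18.300, vy=11.420 → t=3.419, apex=24.947, x_land=35.322, impact vy=-22.124
  bounce: vy ← 0.6·22.124 = 13.274
Arc 2: start y=0.000, vy=13.274 → t=2.706, apex=8.981, x_land=63.278, impact vy=-13.274
  bounce: vy ← 0.6·13.274 = 7.965
Arc 3: start y=0.000, vy=7.965 → t=1.624, apex=3.233, x_land=80.051, impact vy=-7.965
  bounce: vy ← 0.6·7.965 = 4.779
Arc 4: start y=0.000, vy=4.779 → t=0.974, apex=1.164, x_land=90.115, impact vy=-4.779
  bounce: vy ← 0.6·4.779 = 2.867
Arc 5: start y=0.000, vy=2.867 → t=0.585, apex=0.419, x_land=96.154, impact vy=-2.867
  bounce: vy ← 0.6·2.867 = 1.720
Arc 6: start y=0.000, vy=1.720 → t=0.351, apex=0.151, x_land=99.777, impact vy=-1.720
  bounce: vy ← 0.6·1.720 = 1.032
Arc 7: start y=0.000, vy=1.032 → t=0.210, apex=0.054, x_land=101.951, impact vy=-1.032
  bounce: vy ← 0.6·1.032 = 0.619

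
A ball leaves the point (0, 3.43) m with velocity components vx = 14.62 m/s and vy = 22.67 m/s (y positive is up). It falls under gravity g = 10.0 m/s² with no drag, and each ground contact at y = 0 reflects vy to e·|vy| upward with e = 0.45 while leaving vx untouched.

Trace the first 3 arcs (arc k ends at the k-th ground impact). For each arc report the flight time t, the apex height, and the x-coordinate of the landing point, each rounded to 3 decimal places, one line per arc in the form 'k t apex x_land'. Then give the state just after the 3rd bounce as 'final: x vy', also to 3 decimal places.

1 4.681 29.126 68.430
2 2.172 5.898 100.188
3 0.977 1.194 114.478
final: 114.478 2.199

Arc 1: start y=3.430, vy=22.670 → t=4.681, apex=29.126, x_land=68.430, impact vy=-24.136
  bounce: vy ← 0.45·24.136 = 10.861
Arc 2: start y=0.000, vy=10.861 → t=2.172, apex=5.898, x_land=100.188, impact vy=-10.861
  bounce: vy ← 0.45·10.861 = 4.887
Arc 3: start y=0.000, vy=4.887 → t=0.977, apex=1.194, x_land=114.478, impact vy=-4.887
  bounce: vy ← 0.45·4.887 = 2.199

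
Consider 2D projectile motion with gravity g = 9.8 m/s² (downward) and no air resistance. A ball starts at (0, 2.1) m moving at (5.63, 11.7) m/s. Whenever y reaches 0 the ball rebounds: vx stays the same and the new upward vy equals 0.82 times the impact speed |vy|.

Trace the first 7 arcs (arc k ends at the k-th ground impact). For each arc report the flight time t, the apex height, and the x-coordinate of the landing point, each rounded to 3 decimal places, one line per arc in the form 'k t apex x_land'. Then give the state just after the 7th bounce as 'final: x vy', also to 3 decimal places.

Arc 1: start y=2.100, vy=11.700 → t=2.555, apex=9.084, x_land=14.387, impact vy=-13.344
  bounce: vy ← 0.82·13.344 = 10.942
Arc 2: start y=0.000, vy=10.942 → t=2.233, apex=6.108, x_land=26.959, impact vy=-10.942
  bounce: vy ← 0.82·10.942 = 8.972
Arc 3: start y=0.000, vy=8.972 → t=1.831, apex=4.107, x_land=37.268, impact vy=-8.972
  bounce: vy ← 0.82·8.972 = 7.357
Arc 4: start y=0.000, vy=7.357 → t=1.501, apex=2.762, x_land=45.721, impact vy=-7.357
  bounce: vy ← 0.82·7.357 = 6.033
Arc 5: start y=0.000, vy=6.033 → t=1.231, apex=1.857, x_land=52.653, impact vy=-6.033
  bounce: vy ← 0.82·6.033 = 4.947
Arc 6: start y=0.000, vy=4.947 → t=1.010, apex=1.249, x_land=58.337, impact vy=-4.947
  bounce: vy ← 0.82·4.947 = 4.057
Arc 7: start y=0.000, vy=4.057 → t=0.828, apex=0.840, x_land=62.998, impact vy=-4.057
  bounce: vy ← 0.82·4.057 = 3.326

1 2.555 9.084 14.387
2 2.233 6.108 26.959
3 1.831 4.107 37.268
4 1.501 2.762 45.721
5 1.231 1.857 52.653
6 1.010 1.249 58.337
7 0.828 0.840 62.998
final: 62.998 3.326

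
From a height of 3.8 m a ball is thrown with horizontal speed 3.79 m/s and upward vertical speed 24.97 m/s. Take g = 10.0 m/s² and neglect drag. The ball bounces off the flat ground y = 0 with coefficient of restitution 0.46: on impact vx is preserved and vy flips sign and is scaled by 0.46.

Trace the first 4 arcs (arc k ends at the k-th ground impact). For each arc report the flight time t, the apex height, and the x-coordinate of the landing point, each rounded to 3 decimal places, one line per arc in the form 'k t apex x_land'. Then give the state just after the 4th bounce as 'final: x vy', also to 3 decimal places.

Arc 1: start y=3.800, vy=24.970 → t=5.142, apex=34.975, x_land=19.487, impact vy=-26.448
  bounce: vy ← 0.46·26.448 = 12.166
Arc 2: start y=0.000, vy=12.166 → t=2.433, apex=7.401, x_land=28.709, impact vy=-12.166
  bounce: vy ← 0.46·12.166 = 5.596
Arc 3: start y=0.000, vy=5.596 → t=1.119, apex=1.566, x_land=32.951, impact vy=-5.596
  bounce: vy ← 0.46·5.596 = 2.574
Arc 4: start y=0.000, vy=2.574 → t=0.515, apex=0.331, x_land=34.903, impact vy=-2.574
  bounce: vy ← 0.46·2.574 = 1.184

1 5.142 34.975 19.487
2 2.433 7.401 28.709
3 1.119 1.566 32.951
4 0.515 0.331 34.903
final: 34.903 1.184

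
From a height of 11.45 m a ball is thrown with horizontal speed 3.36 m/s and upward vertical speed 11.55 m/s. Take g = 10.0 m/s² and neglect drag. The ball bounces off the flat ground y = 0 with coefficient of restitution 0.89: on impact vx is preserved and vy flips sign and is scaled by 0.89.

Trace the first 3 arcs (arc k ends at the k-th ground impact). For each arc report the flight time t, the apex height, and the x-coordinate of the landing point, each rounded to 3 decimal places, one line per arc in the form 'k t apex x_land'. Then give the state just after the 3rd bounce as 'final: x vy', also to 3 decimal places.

1 3.059 18.120 10.277
2 3.389 14.353 21.663
3 3.016 11.369 31.796
final: 31.796 13.420

Arc 1: start y=11.450, vy=11.550 → t=3.059, apex=18.120, x_land=10.277, impact vy=-19.037
  bounce: vy ← 0.89·19.037 = 16.943
Arc 2: start y=0.000, vy=16.943 → t=3.389, apex=14.353, x_land=21.663, impact vy=-16.943
  bounce: vy ← 0.89·16.943 = 15.079
Arc 3: start y=0.000, vy=15.079 → t=3.016, apex=11.369, x_land=31.796, impact vy=-15.079
  bounce: vy ← 0.89·15.079 = 13.420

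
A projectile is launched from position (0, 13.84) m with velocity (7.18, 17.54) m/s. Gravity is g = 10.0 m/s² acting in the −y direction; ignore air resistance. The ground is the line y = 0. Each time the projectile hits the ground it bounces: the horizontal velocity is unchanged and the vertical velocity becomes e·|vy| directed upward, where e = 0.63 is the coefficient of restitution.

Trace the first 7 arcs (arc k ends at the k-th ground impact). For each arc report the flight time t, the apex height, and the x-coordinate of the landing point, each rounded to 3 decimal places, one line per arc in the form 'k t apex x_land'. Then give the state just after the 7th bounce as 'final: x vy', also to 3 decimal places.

Arc 1: start y=13.840, vy=17.540 → t=4.172, apex=29.223, x_land=29.952, impact vy=-24.175
  bounce: vy ← 0.63·24.175 = 15.231
Arc 2: start y=0.000, vy=15.231 → t=3.046, apex=11.598, x_land=51.823, impact vy=-15.231
  bounce: vy ← 0.63·15.231 = 9.595
Arc 3: start y=0.000, vy=9.595 → t=1.919, apex=4.603, x_land=65.601, impact vy=-9.595
  bounce: vy ← 0.63·9.595 = 6.045
Arc 4: start y=0.000, vy=6.045 → t=1.209, apex=1.827, x_land=74.282, impact vy=-6.045
  bounce: vy ← 0.63·6.045 = 3.808
Arc 5: start y=0.000, vy=3.808 → t=0.762, apex=0.725, x_land=79.751, impact vy=-3.808
  bounce: vy ← 0.63·3.808 = 2.399
Arc 6: start y=0.000, vy=2.399 → t=0.480, apex=0.288, x_land=83.196, impact vy=-2.399
  bounce: vy ← 0.63·2.399 = 1.512
Arc 7: start y=0.000, vy=1.512 → t=0.302, apex=0.114, x_land=85.367, impact vy=-1.512
  bounce: vy ← 0.63·1.512 = 0.952

1 4.172 29.223 29.952
2 3.046 11.598 51.823
3 1.919 4.603 65.601
4 1.209 1.827 74.282
5 0.762 0.725 79.751
6 0.480 0.288 83.196
7 0.302 0.114 85.367
final: 85.367 0.952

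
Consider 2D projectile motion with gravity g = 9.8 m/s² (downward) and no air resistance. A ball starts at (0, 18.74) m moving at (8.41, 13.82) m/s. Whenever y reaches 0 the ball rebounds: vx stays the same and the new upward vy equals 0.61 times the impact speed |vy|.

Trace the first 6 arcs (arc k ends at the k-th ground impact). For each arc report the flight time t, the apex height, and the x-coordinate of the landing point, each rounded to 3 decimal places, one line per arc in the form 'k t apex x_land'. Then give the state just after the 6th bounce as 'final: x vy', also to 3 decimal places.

Arc 1: start y=18.740, vy=13.820 → t=3.821, apex=28.485, x_land=32.137, impact vy=-23.628
  bounce: vy ← 0.61·23.628 = 14.413
Arc 2: start y=0.000, vy=14.413 → t=2.941, apex=10.599, x_land=56.875, impact vy=-14.413
  bounce: vy ← 0.61·14.413 = 8.792
Arc 3: start y=0.000, vy=8.792 → t=1.794, apex=3.944, x_land=71.965, impact vy=-8.792
  bounce: vy ← 0.61·8.792 = 5.363
Arc 4: start y=0.000, vy=5.363 → t=1.095, apex=1.468, x_land=81.170, impact vy=-5.363
  bounce: vy ← 0.61·5.363 = 3.272
Arc 5: start y=0.000, vy=3.272 → t=0.668, apex=0.546, x_land=86.785, impact vy=-3.272
  bounce: vy ← 0.61·3.272 = 1.996
Arc 6: start y=0.000, vy=1.996 → t=0.407, apex=0.203, x_land=90.210, impact vy=-1.996
  bounce: vy ← 0.61·1.996 = 1.217

1 3.821 28.485 32.137
2 2.941 10.599 56.875
3 1.794 3.944 71.965
4 1.095 1.468 81.170
5 0.668 0.546 86.785
6 0.407 0.203 90.210
final: 90.210 1.217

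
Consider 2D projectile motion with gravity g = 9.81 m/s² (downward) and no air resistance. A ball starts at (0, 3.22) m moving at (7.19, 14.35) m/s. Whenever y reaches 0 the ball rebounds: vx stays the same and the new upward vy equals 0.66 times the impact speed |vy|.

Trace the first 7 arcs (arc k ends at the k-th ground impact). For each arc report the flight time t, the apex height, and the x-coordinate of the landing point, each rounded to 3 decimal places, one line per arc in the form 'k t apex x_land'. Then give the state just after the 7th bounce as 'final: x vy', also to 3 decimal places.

Arc 1: start y=3.220, vy=14.350 → t=3.135, apex=13.716, x_land=22.541, impact vy=-16.404
  bounce: vy ← 0.66·16.404 = 10.827
Arc 2: start y=0.000, vy=10.827 → t=2.207, apex=5.974, x_land=38.411, impact vy=-10.827
  bounce: vy ← 0.66·10.827 = 7.146
Arc 3: start y=0.000, vy=7.146 → t=1.457, apex=2.602, x_land=48.886, impact vy=-7.146
  bounce: vy ← 0.66·7.146 = 4.716
Arc 4: start y=0.000, vy=4.716 → t=0.961, apex=1.134, x_land=55.799, impact vy=-4.716
  bounce: vy ← 0.66·4.716 = 3.113
Arc 5: start y=0.000, vy=3.113 → t=0.635, apex=0.494, x_land=60.361, impact vy=-3.113
  bounce: vy ← 0.66·3.113 = 2.054
Arc 6: start y=0.000, vy=2.054 → t=0.419, apex=0.215, x_land=63.373, impact vy=-2.054
  bounce: vy ← 0.66·2.054 = 1.356
Arc 7: start y=0.000, vy=1.356 → t=0.276, apex=0.094, x_land=65.360, impact vy=-1.356
  bounce: vy ← 0.66·1.356 = 0.895

1 3.135 13.716 22.541
2 2.207 5.974 38.411
3 1.457 2.602 48.886
4 0.961 1.134 55.799
5 0.635 0.494 60.361
6 0.419 0.215 63.373
7 0.276 0.094 65.360
final: 65.360 0.895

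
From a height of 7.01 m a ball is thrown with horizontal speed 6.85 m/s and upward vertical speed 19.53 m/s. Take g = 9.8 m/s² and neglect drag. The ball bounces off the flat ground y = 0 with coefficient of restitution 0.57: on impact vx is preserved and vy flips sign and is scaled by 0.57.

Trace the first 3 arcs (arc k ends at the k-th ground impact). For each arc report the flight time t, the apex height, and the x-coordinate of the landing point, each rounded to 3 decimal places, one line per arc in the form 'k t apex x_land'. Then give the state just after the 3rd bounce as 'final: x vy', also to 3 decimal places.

Arc 1: start y=7.010, vy=19.530 → t=4.317, apex=26.470, x_land=29.572, impact vy=-22.778
  bounce: vy ← 0.57·22.778 = 12.983
Arc 2: start y=0.000, vy=12.983 → t=2.650, apex=8.600, x_land=47.722, impact vy=-12.983
  bounce: vy ← 0.57·12.983 = 7.400
Arc 3: start y=0.000, vy=7.400 → t=1.510, apex=2.794, x_land=58.068, impact vy=-7.400
  bounce: vy ← 0.57·7.400 = 4.218

1 4.317 26.470 29.572
2 2.650 8.600 47.722
3 1.510 2.794 58.068
final: 58.068 4.218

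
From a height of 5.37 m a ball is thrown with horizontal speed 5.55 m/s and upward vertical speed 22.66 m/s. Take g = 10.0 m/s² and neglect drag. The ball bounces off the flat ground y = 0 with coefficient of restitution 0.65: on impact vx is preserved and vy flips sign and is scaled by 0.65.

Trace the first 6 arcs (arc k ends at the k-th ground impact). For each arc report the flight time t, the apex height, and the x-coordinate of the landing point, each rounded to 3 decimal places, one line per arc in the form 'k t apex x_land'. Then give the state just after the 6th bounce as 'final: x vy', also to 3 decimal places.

1 4.758 31.044 26.405
2 3.239 13.116 44.383
3 2.106 5.542 56.069
4 1.369 2.341 63.665
5 0.890 0.989 68.602
6 0.578 0.418 71.811
final: 71.811 1.879

Arc 1: start y=5.370, vy=22.660 → t=4.758, apex=31.044, x_land=26.405, impact vy=-24.917
  bounce: vy ← 0.65·24.917 = 16.196
Arc 2: start y=0.000, vy=16.196 → t=3.239, apex=13.116, x_land=44.383, impact vy=-16.196
  bounce: vy ← 0.65·16.196 = 10.528
Arc 3: start y=0.000, vy=10.528 → t=2.106, apex=5.542, x_land=56.069, impact vy=-10.528
  bounce: vy ← 0.65·10.528 = 6.843
Arc 4: start y=0.000, vy=6.843 → t=1.369, apex=2.341, x_land=63.665, impact vy=-6.843
  bounce: vy ← 0.65·6.843 = 4.448
Arc 5: start y=0.000, vy=4.448 → t=0.890, apex=0.989, x_land=68.602, impact vy=-4.448
  bounce: vy ← 0.65·4.448 = 2.891
Arc 6: start y=0.000, vy=2.891 → t=0.578, apex=0.418, x_land=71.811, impact vy=-2.891
  bounce: vy ← 0.65·2.891 = 1.879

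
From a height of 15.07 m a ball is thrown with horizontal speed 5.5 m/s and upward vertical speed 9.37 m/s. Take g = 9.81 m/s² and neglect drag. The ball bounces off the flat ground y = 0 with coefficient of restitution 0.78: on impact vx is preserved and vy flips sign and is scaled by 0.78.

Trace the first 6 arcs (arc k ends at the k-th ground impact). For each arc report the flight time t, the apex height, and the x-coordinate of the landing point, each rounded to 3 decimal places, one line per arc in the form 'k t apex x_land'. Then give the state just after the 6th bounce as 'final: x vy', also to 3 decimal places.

Arc 1: start y=15.070, vy=9.370 → t=2.951, apex=19.545, x_land=16.232, impact vy=-19.582
  bounce: vy ← 0.78·19.582 = 15.274
Arc 2: start y=0.000, vy=15.274 → t=3.114, apex=11.891, x_land=33.359, impact vy=-15.274
  bounce: vy ← 0.78·15.274 = 11.914
Arc 3: start y=0.000, vy=11.914 → t=2.429, apex=7.235, x_land=46.718, impact vy=-11.914
  bounce: vy ← 0.78·11.914 = 9.293
Arc 4: start y=0.000, vy=9.293 → t=1.895, apex=4.401, x_land=57.139, impact vy=-9.293
  bounce: vy ← 0.78·9.293 = 7.248
Arc 5: start y=0.000, vy=7.248 → t=1.478, apex=2.678, x_land=65.266, impact vy=-7.248
  bounce: vy ← 0.78·7.248 = 5.654
Arc 6: start y=0.000, vy=5.654 → t=1.153, apex=1.629, x_land=71.606, impact vy=-5.654
  bounce: vy ← 0.78·5.654 = 4.410

1 2.951 19.545 16.232
2 3.114 11.891 33.359
3 2.429 7.235 46.718
4 1.895 4.401 57.139
5 1.478 2.678 65.266
6 1.153 1.629 71.606
final: 71.606 4.410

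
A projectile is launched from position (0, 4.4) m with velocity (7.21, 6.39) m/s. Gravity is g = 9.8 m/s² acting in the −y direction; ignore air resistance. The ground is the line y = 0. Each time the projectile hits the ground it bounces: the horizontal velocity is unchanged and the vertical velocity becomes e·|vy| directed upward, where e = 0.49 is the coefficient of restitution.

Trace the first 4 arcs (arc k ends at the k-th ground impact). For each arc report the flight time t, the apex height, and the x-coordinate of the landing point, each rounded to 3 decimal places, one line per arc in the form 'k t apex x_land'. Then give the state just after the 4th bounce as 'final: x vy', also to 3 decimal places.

1 1.802 6.483 12.995
2 1.127 1.557 21.122
3 0.552 0.374 25.105
4 0.271 0.090 27.056
final: 27.056 0.650

Arc 1: start y=4.400, vy=6.390 → t=1.802, apex=6.483, x_land=12.995, impact vy=-11.273
  bounce: vy ← 0.49·11.273 = 5.524
Arc 2: start y=0.000, vy=5.524 → t=1.127, apex=1.557, x_land=21.122, impact vy=-5.524
  bounce: vy ← 0.49·5.524 = 2.707
Arc 3: start y=0.000, vy=2.707 → t=0.552, apex=0.374, x_land=25.105, impact vy=-2.707
  bounce: vy ← 0.49·2.707 = 1.326
Arc 4: start y=0.000, vy=1.326 → t=0.271, apex=0.090, x_land=27.056, impact vy=-1.326
  bounce: vy ← 0.49·1.326 = 0.650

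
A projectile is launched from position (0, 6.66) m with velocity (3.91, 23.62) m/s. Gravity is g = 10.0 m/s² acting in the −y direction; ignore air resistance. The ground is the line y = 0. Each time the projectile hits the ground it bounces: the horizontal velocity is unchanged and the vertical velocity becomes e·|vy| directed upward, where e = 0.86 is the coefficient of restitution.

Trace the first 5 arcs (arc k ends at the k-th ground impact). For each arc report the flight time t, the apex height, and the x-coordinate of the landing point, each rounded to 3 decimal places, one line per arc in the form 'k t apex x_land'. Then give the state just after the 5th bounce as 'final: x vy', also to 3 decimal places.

1 4.991 34.555 19.514
2 4.522 25.557 37.194
3 3.889 18.902 52.399
4 3.344 13.980 65.475
5 2.876 10.340 76.720
final: 76.720 12.367

Arc 1: start y=6.660, vy=23.620 → t=4.991, apex=34.555, x_land=19.514, impact vy=-26.289
  bounce: vy ← 0.86·26.289 = 22.608
Arc 2: start y=0.000, vy=22.608 → t=4.522, apex=25.557, x_land=37.194, impact vy=-22.608
  bounce: vy ← 0.86·22.608 = 19.443
Arc 3: start y=0.000, vy=19.443 → t=3.889, apex=18.902, x_land=52.399, impact vy=-19.443
  bounce: vy ← 0.86·19.443 = 16.721
Arc 4: start y=0.000, vy=16.721 → t=3.344, apex=13.980, x_land=65.475, impact vy=-16.721
  bounce: vy ← 0.86·16.721 = 14.380
Arc 5: start y=0.000, vy=14.380 → t=2.876, apex=10.340, x_land=76.720, impact vy=-14.380
  bounce: vy ← 0.86·14.380 = 12.367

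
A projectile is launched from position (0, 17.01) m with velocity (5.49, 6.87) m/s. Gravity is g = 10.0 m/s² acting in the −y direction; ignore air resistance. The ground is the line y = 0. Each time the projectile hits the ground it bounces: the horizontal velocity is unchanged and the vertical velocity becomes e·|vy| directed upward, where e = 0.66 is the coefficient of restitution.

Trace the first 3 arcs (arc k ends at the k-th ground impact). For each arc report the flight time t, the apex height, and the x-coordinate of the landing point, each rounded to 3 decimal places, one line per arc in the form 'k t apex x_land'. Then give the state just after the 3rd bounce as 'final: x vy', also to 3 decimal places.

Arc 1: start y=17.010, vy=6.870 → t=2.655, apex=19.370, x_land=14.577, impact vy=-19.682
  bounce: vy ← 0.66·19.682 = 12.990
Arc 2: start y=0.000, vy=12.990 → t=2.598, apex=8.438, x_land=28.841, impact vy=-12.990
  bounce: vy ← 0.66·12.990 = 8.574
Arc 3: start y=0.000, vy=8.574 → t=1.715, apex=3.675, x_land=38.255, impact vy=-8.574
  bounce: vy ← 0.66·8.574 = 5.659

1 2.655 19.370 14.577
2 2.598 8.438 28.841
3 1.715 3.675 38.255
final: 38.255 5.659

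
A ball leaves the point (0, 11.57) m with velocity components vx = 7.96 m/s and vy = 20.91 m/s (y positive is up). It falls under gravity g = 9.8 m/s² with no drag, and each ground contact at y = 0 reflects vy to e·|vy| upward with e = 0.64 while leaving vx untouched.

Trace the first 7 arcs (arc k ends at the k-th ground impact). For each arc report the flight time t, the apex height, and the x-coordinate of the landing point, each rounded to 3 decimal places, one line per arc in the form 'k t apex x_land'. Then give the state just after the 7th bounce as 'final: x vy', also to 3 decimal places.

1 4.763 33.878 37.914
2 3.366 13.876 64.705
3 2.154 5.684 81.851
4 1.379 2.328 92.824
5 0.882 0.954 99.847
6 0.565 0.391 104.342
7 0.361 0.160 107.218
final: 107.218 1.133

Arc 1: start y=11.570, vy=20.910 → t=4.763, apex=33.878, x_land=37.914, impact vy=-25.768
  bounce: vy ← 0.64·25.768 = 16.492
Arc 2: start y=0.000, vy=16.492 → t=3.366, apex=13.876, x_land=64.705, impact vy=-16.492
  bounce: vy ← 0.64·16.492 = 10.555
Arc 3: start y=0.000, vy=10.555 → t=2.154, apex=5.684, x_land=81.851, impact vy=-10.555
  bounce: vy ← 0.64·10.555 = 6.755
Arc 4: start y=0.000, vy=6.755 → t=1.379, apex=2.328, x_land=92.824, impact vy=-6.755
  bounce: vy ← 0.64·6.755 = 4.323
Arc 5: start y=0.000, vy=4.323 → t=0.882, apex=0.954, x_land=99.847, impact vy=-4.323
  bounce: vy ← 0.64·4.323 = 2.767
Arc 6: start y=0.000, vy=2.767 → t=0.565, apex=0.391, x_land=104.342, impact vy=-2.767
  bounce: vy ← 0.64·2.767 = 1.771
Arc 7: start y=0.000, vy=1.771 → t=0.361, apex=0.160, x_land=107.218, impact vy=-1.771
  bounce: vy ← 0.64·1.771 = 1.133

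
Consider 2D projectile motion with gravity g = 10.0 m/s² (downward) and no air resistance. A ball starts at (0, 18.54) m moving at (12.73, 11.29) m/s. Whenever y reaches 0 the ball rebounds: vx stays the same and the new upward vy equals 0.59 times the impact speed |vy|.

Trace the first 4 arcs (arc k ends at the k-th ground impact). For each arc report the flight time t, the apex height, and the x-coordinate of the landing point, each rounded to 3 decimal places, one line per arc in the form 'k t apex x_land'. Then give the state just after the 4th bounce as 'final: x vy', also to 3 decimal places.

Arc 1: start y=18.540, vy=11.290 → t=3.361, apex=24.913, x_land=42.788, impact vy=-22.322
  bounce: vy ← 0.59·22.322 = 13.170
Arc 2: start y=0.000, vy=13.170 → t=2.634, apex=8.672, x_land=76.318, impact vy=-13.170
  bounce: vy ← 0.59·13.170 = 7.770
Arc 3: start y=0.000, vy=7.770 → t=1.554, apex=3.019, x_land=96.101, impact vy=-7.770
  bounce: vy ← 0.59·7.770 = 4.584
Arc 4: start y=0.000, vy=4.584 → t=0.917, apex=1.051, x_land=107.773, impact vy=-4.584
  bounce: vy ← 0.59·4.584 = 2.705

1 3.361 24.913 42.788
2 2.634 8.672 76.318
3 1.554 3.019 96.101
4 0.917 1.051 107.773
final: 107.773 2.705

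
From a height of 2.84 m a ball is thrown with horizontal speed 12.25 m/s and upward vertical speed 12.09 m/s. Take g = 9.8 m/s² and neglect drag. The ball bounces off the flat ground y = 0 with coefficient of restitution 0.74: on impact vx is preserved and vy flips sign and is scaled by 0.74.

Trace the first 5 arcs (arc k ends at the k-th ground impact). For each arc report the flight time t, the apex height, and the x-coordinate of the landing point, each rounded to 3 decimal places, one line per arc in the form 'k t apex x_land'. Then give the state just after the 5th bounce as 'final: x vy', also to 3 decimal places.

Arc 1: start y=2.840, vy=12.090 → t=2.683, apex=10.298, x_land=32.871, impact vy=-14.207
  bounce: vy ← 0.74·14.207 = 10.513
Arc 2: start y=0.000, vy=10.513 → t=2.146, apex=5.639, x_land=59.153, impact vy=-10.513
  bounce: vy ← 0.74·10.513 = 7.780
Arc 3: start y=0.000, vy=7.780 → t=1.588, apex=3.088, x_land=78.603, impact vy=-7.780
  bounce: vy ← 0.74·7.780 = 5.757
Arc 4: start y=0.000, vy=5.757 → t=1.175, apex=1.691, x_land=92.995, impact vy=-5.757
  bounce: vy ← 0.74·5.757 = 4.260
Arc 5: start y=0.000, vy=4.260 → t=0.869, apex=0.926, x_land=103.645, impact vy=-4.260
  bounce: vy ← 0.74·4.260 = 3.152

1 2.683 10.298 32.871
2 2.146 5.639 59.153
3 1.588 3.088 78.603
4 1.175 1.691 92.995
5 0.869 0.926 103.645
final: 103.645 3.152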